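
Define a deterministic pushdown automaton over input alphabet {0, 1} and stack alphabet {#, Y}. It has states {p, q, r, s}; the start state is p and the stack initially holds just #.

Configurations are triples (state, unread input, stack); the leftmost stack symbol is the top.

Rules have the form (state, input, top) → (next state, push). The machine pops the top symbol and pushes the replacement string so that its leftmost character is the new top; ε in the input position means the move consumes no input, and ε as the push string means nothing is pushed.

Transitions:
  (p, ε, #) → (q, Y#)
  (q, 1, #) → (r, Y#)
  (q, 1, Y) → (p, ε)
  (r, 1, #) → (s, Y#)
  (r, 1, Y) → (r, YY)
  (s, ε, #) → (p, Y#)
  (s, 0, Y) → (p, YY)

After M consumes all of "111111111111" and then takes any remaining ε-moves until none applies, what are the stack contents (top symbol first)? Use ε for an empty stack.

Y#

(p, 111111111111, #)
  ε-move, top #: go to q, push Y# → (q, 111111111111, Y#)
  read 1, top Y: go to p, push ε → (p, 11111111111, #)
  ε-move, top #: go to q, push Y# → (q, 11111111111, Y#)
  read 1, top Y: go to p, push ε → (p, 1111111111, #)
  ε-move, top #: go to q, push Y# → (q, 1111111111, Y#)
  read 1, top Y: go to p, push ε → (p, 111111111, #)
  ε-move, top #: go to q, push Y# → (q, 111111111, Y#)
  read 1, top Y: go to p, push ε → (p, 11111111, #)
  ε-move, top #: go to q, push Y# → (q, 11111111, Y#)
  read 1, top Y: go to p, push ε → (p, 1111111, #)
  ε-move, top #: go to q, push Y# → (q, 1111111, Y#)
  read 1, top Y: go to p, push ε → (p, 111111, #)
  ε-move, top #: go to q, push Y# → (q, 111111, Y#)
  read 1, top Y: go to p, push ε → (p, 11111, #)
  ε-move, top #: go to q, push Y# → (q, 11111, Y#)
  read 1, top Y: go to p, push ε → (p, 1111, #)
  ε-move, top #: go to q, push Y# → (q, 1111, Y#)
  read 1, top Y: go to p, push ε → (p, 111, #)
  ε-move, top #: go to q, push Y# → (q, 111, Y#)
  read 1, top Y: go to p, push ε → (p, 11, #)
  ε-move, top #: go to q, push Y# → (q, 11, Y#)
  read 1, top Y: go to p, push ε → (p, 1, #)
  ε-move, top #: go to q, push Y# → (q, 1, Y#)
  read 1, top Y: go to p, push ε → (p, ε, #)
  ε-move, top #: go to q, push Y# → (q, ε, Y#)
All input consumed in state q with stack Y#.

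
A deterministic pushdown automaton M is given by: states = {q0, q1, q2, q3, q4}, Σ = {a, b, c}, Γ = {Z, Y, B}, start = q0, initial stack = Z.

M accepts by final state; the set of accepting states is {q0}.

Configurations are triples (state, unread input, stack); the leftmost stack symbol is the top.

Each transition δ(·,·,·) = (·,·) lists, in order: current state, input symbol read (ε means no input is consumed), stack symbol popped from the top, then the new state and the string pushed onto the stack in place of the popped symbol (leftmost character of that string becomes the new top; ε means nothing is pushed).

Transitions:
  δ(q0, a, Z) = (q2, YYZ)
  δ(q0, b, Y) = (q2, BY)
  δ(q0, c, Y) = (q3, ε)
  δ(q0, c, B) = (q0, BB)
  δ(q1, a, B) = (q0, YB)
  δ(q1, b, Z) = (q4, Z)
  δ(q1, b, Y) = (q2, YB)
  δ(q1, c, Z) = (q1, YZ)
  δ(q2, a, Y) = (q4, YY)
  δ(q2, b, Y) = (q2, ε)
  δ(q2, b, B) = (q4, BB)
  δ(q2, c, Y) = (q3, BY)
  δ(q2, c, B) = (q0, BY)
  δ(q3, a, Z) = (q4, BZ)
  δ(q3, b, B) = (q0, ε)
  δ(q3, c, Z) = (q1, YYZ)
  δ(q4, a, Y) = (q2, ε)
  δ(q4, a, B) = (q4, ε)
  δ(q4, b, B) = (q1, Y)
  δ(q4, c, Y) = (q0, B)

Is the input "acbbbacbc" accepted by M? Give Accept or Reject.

(q0, acbbbacbc, Z)
  read a, top Z: go to q2, push YYZ → (q2, cbbbacbc, YYZ)
  read c, top Y: go to q3, push BY → (q3, bbbacbc, BYYZ)
  read b, top B: go to q0, push ε → (q0, bbacbc, YYZ)
  read b, top Y: go to q2, push BY → (q2, bacbc, BYYZ)
  read b, top B: go to q4, push BB → (q4, acbc, BBYYZ)
  read a, top B: go to q4, push ε → (q4, cbc, BYYZ)
No transition applies at (q4, cbc, BYYZ); input not fully consumed.

Reject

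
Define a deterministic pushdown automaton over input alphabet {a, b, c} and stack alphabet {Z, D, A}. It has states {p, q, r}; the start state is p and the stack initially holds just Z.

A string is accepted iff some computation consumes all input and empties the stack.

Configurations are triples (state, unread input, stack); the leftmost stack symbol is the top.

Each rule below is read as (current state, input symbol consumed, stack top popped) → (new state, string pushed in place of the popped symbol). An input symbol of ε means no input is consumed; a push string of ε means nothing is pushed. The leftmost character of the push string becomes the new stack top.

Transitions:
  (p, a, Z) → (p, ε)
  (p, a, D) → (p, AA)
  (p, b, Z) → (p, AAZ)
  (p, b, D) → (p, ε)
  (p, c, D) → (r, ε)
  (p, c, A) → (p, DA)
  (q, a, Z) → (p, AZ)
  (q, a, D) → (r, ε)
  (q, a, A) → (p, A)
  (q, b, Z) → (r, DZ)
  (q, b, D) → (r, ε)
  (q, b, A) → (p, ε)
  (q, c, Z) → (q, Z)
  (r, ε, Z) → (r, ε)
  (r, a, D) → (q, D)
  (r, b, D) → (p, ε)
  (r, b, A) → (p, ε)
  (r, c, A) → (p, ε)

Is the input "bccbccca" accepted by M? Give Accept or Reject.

Accept

(p, bccbccca, Z) ⊢ (p, ccbccca, AAZ) ⊢ (p, cbccca, DAAZ) ⊢ (r, bccca, AAZ) ⊢ (p, ccca, AZ) ⊢ (p, cca, DAZ) ⊢ (r, ca, AZ) ⊢ (p, a, Z) ⊢ (p, ε, ε)
All input consumed and the stack is empty.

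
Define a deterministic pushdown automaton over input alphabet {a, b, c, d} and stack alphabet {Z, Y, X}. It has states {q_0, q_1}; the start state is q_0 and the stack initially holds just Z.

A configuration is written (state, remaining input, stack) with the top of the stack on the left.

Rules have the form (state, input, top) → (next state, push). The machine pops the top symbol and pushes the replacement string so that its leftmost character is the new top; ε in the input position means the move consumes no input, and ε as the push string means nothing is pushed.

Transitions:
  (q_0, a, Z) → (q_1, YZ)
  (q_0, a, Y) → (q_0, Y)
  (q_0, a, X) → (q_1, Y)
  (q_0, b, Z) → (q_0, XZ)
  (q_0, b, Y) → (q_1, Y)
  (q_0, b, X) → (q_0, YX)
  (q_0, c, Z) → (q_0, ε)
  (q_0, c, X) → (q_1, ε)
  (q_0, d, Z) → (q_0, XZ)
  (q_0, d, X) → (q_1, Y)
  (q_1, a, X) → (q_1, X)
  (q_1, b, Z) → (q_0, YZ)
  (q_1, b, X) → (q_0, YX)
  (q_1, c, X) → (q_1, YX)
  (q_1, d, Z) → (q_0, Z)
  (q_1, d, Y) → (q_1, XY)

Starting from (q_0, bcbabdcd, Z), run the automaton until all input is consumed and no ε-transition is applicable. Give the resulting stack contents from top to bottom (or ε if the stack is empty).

XYXYZ

(q_0, bcbabdcd, Z)
  read b, top Z: go to q_0, push XZ → (q_0, cbabdcd, XZ)
  read c, top X: go to q_1, push ε → (q_1, babdcd, Z)
  read b, top Z: go to q_0, push YZ → (q_0, abdcd, YZ)
  read a, top Y: go to q_0, push Y → (q_0, bdcd, YZ)
  read b, top Y: go to q_1, push Y → (q_1, dcd, YZ)
  read d, top Y: go to q_1, push XY → (q_1, cd, XYZ)
  read c, top X: go to q_1, push YX → (q_1, d, YXYZ)
  read d, top Y: go to q_1, push XY → (q_1, ε, XYXYZ)
All input consumed in state q_1 with stack XYXYZ.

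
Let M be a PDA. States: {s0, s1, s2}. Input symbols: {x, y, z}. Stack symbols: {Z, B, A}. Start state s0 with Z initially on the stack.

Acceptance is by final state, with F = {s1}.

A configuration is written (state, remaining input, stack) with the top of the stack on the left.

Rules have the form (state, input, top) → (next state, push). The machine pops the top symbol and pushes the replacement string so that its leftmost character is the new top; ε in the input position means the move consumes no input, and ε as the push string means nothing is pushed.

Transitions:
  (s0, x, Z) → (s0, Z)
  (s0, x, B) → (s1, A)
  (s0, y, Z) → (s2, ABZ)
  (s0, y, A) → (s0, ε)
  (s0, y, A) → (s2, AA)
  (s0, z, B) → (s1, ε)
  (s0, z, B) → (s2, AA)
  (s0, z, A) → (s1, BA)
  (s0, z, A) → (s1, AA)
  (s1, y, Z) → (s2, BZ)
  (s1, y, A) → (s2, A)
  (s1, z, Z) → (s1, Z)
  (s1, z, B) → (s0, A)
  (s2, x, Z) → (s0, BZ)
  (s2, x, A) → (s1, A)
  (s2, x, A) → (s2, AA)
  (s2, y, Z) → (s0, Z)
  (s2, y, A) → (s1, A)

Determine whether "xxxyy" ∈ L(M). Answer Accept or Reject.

One accepting computation: (s0, xxxyy, Z) ⊢ (s0, xxyy, Z) ⊢ (s0, xyy, Z) ⊢ (s0, yy, Z) ⊢ (s2, y, ABZ) ⊢ (s1, ε, ABZ)
All input consumed and state s1 ∈ F.

Accept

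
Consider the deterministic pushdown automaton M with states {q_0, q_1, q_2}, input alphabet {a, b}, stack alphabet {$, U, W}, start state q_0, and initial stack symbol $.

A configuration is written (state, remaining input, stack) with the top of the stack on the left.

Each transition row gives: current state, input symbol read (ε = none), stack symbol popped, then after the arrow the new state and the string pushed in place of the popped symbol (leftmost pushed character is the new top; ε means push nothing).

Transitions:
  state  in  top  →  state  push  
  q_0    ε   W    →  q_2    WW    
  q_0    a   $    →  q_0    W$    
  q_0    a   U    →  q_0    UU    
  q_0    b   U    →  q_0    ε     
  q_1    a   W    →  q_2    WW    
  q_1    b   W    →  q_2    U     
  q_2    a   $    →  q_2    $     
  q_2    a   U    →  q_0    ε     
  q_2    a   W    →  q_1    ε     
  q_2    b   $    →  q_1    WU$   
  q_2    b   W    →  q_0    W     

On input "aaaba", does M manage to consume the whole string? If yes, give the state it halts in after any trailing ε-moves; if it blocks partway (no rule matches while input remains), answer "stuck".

(q_0, aaaba, $) ⊢ (q_0, aaba, W$) ⊢ (q_2, aaba, WW$) ⊢ (q_1, aba, W$) ⊢ (q_2, ba, WW$) ⊢ (q_0, a, WW$) ⊢ (q_2, a, WWW$) ⊢ (q_1, ε, WW$)
All input consumed; M is in state q_1.

q_1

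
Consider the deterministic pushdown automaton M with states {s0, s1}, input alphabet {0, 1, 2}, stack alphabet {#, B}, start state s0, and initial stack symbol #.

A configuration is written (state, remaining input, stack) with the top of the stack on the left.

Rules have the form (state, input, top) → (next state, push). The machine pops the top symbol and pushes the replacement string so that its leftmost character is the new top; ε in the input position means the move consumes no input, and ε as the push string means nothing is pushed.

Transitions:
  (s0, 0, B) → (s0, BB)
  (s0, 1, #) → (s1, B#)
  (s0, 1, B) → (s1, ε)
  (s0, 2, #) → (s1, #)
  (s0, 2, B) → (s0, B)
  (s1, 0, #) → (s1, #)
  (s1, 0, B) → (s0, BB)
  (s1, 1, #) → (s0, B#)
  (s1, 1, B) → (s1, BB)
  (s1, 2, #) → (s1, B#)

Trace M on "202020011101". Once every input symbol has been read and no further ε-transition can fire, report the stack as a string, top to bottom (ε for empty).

(s0, 202020011101, #)
  read 2, top #: go to s1, push # → (s1, 02020011101, #)
  read 0, top #: go to s1, push # → (s1, 2020011101, #)
  read 2, top #: go to s1, push B# → (s1, 020011101, B#)
  read 0, top B: go to s0, push BB → (s0, 20011101, BB#)
  read 2, top B: go to s0, push B → (s0, 0011101, BB#)
  read 0, top B: go to s0, push BB → (s0, 011101, BBB#)
  read 0, top B: go to s0, push BB → (s0, 11101, BBBB#)
  read 1, top B: go to s1, push ε → (s1, 1101, BBB#)
  read 1, top B: go to s1, push BB → (s1, 101, BBBB#)
  read 1, top B: go to s1, push BB → (s1, 01, BBBBB#)
  read 0, top B: go to s0, push BB → (s0, 1, BBBBBB#)
  read 1, top B: go to s1, push ε → (s1, ε, BBBBB#)
All input consumed in state s1 with stack BBBBB#.

BBBBB#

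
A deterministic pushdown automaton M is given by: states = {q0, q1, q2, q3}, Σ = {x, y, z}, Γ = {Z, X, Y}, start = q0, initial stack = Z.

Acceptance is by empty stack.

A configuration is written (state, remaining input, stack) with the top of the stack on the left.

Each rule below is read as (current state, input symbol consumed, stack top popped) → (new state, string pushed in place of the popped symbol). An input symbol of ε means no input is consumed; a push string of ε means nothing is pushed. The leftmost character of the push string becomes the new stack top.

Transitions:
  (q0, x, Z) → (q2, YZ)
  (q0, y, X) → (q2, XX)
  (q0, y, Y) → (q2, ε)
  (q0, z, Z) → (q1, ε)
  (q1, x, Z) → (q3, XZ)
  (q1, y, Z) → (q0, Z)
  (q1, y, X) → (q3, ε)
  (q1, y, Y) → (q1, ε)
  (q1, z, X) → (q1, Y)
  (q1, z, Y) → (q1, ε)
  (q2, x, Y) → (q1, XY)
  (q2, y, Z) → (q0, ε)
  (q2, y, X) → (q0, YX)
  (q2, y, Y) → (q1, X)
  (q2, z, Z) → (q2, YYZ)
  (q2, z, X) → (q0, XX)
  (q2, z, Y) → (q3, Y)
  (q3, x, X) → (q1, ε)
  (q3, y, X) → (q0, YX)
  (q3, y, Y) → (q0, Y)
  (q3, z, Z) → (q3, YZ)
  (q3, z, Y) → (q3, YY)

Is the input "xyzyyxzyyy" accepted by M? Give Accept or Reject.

Accept

(q0, xyzyyxzyyy, Z)
  read x, top Z: go to q2, push YZ → (q2, yzyyxzyyy, YZ)
  read y, top Y: go to q1, push X → (q1, zyyxzyyy, XZ)
  read z, top X: go to q1, push Y → (q1, yyxzyyy, YZ)
  read y, top Y: go to q1, push ε → (q1, yxzyyy, Z)
  read y, top Z: go to q0, push Z → (q0, xzyyy, Z)
  read x, top Z: go to q2, push YZ → (q2, zyyy, YZ)
  read z, top Y: go to q3, push Y → (q3, yyy, YZ)
  read y, top Y: go to q0, push Y → (q0, yy, YZ)
  read y, top Y: go to q2, push ε → (q2, y, Z)
  read y, top Z: go to q0, push ε → (q0, ε, ε)
All input consumed and the stack is empty.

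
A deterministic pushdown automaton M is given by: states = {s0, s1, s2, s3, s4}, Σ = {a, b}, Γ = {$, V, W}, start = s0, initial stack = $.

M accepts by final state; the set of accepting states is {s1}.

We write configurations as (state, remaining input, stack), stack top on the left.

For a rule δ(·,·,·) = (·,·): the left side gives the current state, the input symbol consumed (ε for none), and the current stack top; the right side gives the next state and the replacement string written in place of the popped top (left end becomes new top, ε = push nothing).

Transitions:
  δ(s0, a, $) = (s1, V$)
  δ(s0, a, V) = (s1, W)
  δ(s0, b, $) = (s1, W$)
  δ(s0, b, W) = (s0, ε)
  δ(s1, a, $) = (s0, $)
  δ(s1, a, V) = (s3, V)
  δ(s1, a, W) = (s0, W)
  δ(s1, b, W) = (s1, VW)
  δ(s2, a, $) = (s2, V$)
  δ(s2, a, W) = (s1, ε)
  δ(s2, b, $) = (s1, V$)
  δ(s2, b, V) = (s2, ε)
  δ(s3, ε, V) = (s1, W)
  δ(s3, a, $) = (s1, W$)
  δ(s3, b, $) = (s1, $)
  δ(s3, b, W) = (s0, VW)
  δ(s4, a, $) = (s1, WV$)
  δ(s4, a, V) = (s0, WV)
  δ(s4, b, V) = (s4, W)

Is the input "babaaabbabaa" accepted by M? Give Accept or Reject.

(s0, babaaabbabaa, $) ⊢ (s1, abaaabbabaa, W$) ⊢ (s0, baaabbabaa, W$) ⊢ (s0, aaabbabaa, $) ⊢ (s1, aabbabaa, V$) ⊢ (s3, abbabaa, V$) ⊢ (s1, abbabaa, W$) ⊢ (s0, bbabaa, W$) ⊢ (s0, babaa, $) ⊢ (s1, abaa, W$) ⊢ (s0, baa, W$) ⊢ (s0, aa, $) ⊢ (s1, a, V$) ⊢ (s3, ε, V$) ⊢ (s1, ε, W$)
All input consumed; state s1 ∈ F.

Accept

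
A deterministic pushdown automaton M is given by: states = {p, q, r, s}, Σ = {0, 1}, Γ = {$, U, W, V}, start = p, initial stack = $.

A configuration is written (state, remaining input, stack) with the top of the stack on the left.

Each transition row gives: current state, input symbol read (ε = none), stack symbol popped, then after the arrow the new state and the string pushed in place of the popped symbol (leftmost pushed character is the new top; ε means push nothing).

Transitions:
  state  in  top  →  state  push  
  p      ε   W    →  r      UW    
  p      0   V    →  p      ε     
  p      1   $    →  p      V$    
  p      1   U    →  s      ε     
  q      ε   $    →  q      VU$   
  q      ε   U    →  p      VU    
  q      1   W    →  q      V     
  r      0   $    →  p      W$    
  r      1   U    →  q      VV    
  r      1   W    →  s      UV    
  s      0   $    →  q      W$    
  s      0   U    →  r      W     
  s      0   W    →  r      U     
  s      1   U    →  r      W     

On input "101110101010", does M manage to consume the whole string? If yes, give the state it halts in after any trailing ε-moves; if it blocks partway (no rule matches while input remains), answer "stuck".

stuck

(p, 101110101010, $)
  read 1, top $: go to p, push V$ → (p, 01110101010, V$)
  read 0, top V: go to p, push ε → (p, 1110101010, $)
  read 1, top $: go to p, push V$ → (p, 110101010, V$)
No transition for (p, 1, top V); M blocks with input 110101010 remaining.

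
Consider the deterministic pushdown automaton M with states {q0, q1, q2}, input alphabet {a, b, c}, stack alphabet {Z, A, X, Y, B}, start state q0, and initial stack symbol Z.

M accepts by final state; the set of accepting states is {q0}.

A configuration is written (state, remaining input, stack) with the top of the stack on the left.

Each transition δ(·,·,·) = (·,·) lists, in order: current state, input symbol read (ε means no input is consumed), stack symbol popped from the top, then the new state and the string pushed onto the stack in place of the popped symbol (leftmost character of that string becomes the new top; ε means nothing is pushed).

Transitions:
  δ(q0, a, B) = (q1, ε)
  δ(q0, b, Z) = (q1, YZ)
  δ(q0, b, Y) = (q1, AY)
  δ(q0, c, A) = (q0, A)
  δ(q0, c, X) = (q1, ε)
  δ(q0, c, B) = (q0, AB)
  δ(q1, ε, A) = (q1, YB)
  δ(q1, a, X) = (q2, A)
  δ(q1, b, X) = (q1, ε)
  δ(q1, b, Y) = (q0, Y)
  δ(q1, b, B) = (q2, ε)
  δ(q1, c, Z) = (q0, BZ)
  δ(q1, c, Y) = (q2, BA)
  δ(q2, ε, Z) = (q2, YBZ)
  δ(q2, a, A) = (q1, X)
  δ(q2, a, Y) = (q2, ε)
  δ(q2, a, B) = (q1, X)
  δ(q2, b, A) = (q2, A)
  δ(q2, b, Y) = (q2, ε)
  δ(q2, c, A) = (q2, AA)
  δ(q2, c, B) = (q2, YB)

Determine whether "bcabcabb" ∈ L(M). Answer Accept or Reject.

(q0, bcabcabb, Z) ⊢ (q1, cabcabb, YZ) ⊢ (q2, abcabb, BAZ) ⊢ (q1, bcabb, XAZ) ⊢ (q1, cabb, AZ) ⊢ (q1, cabb, YBZ) ⊢ (q2, abb, BABZ) ⊢ (q1, bb, XABZ) ⊢ (q1, b, ABZ) ⊢ (q1, b, YBBZ) ⊢ (q0, ε, YBBZ)
All input consumed; state q0 ∈ F.

Accept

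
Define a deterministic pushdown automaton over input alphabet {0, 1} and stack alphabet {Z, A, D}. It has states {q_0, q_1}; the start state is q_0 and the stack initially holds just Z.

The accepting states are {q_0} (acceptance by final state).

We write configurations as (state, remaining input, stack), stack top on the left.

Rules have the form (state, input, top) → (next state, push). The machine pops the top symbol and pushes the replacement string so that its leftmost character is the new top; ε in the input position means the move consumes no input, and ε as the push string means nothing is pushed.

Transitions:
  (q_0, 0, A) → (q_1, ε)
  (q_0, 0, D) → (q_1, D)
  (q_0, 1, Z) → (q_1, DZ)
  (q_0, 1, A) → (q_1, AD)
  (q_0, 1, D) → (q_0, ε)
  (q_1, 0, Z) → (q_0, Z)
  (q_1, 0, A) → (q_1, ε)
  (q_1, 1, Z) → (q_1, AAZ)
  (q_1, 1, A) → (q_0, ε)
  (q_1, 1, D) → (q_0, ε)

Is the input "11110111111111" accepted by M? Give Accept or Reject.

Reject

(q_0, 11110111111111, Z)
  read 1, top Z: go to q_1, push DZ → (q_1, 1110111111111, DZ)
  read 1, top D: go to q_0, push ε → (q_0, 110111111111, Z)
  read 1, top Z: go to q_1, push DZ → (q_1, 10111111111, DZ)
  read 1, top D: go to q_0, push ε → (q_0, 0111111111, Z)
No transition applies at (q_0, 0111111111, Z); input not fully consumed.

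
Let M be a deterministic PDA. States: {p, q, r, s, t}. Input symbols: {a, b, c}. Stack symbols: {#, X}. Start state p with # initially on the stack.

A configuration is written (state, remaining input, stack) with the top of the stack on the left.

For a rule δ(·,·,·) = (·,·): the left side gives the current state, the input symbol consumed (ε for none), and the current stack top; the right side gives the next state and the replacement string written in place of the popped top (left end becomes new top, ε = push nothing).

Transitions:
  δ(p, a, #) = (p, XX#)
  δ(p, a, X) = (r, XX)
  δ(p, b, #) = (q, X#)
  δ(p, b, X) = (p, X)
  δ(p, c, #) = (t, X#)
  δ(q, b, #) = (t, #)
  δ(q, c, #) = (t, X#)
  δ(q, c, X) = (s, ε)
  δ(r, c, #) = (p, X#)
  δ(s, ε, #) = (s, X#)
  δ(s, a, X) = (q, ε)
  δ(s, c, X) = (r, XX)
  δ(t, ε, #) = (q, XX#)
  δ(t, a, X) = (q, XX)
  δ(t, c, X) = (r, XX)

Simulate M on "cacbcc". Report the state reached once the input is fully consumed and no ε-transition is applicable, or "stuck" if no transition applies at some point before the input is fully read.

(p, cacbcc, #) ⊢ (t, acbcc, X#) ⊢ (q, cbcc, XX#) ⊢ (s, bcc, X#)
No transition for (s, b, top X); M blocks with input bcc remaining.

stuck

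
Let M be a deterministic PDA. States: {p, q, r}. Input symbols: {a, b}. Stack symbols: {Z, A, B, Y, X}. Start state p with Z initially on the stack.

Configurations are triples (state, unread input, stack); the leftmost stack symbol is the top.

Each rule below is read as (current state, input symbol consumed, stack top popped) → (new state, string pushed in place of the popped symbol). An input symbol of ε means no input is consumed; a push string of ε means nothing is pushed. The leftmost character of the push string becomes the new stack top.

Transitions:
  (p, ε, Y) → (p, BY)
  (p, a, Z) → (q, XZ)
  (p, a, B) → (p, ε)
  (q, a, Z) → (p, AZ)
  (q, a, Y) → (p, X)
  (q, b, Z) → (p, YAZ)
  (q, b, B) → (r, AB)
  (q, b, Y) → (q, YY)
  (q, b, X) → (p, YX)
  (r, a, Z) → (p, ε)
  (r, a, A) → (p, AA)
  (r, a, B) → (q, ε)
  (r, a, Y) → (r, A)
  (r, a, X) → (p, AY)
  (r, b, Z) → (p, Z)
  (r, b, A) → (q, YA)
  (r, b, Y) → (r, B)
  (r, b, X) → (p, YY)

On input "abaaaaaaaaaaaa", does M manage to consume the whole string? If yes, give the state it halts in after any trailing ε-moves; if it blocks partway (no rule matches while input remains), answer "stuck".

(p, abaaaaaaaaaaaa, Z)
  read a, top Z: go to q, push XZ → (q, baaaaaaaaaaaa, XZ)
  read b, top X: go to p, push YX → (p, aaaaaaaaaaaa, YXZ)
  ε-move, top Y: go to p, push BY → (p, aaaaaaaaaaaa, BYXZ)
  read a, top B: go to p, push ε → (p, aaaaaaaaaaa, YXZ)
  ε-move, top Y: go to p, push BY → (p, aaaaaaaaaaa, BYXZ)
  read a, top B: go to p, push ε → (p, aaaaaaaaaa, YXZ)
  ε-move, top Y: go to p, push BY → (p, aaaaaaaaaa, BYXZ)
  read a, top B: go to p, push ε → (p, aaaaaaaaa, YXZ)
  ε-move, top Y: go to p, push BY → (p, aaaaaaaaa, BYXZ)
  read a, top B: go to p, push ε → (p, aaaaaaaa, YXZ)
  ε-move, top Y: go to p, push BY → (p, aaaaaaaa, BYXZ)
  read a, top B: go to p, push ε → (p, aaaaaaa, YXZ)
  ε-move, top Y: go to p, push BY → (p, aaaaaaa, BYXZ)
  read a, top B: go to p, push ε → (p, aaaaaa, YXZ)
  ε-move, top Y: go to p, push BY → (p, aaaaaa, BYXZ)
  read a, top B: go to p, push ε → (p, aaaaa, YXZ)
  ε-move, top Y: go to p, push BY → (p, aaaaa, BYXZ)
  read a, top B: go to p, push ε → (p, aaaa, YXZ)
  ε-move, top Y: go to p, push BY → (p, aaaa, BYXZ)
  read a, top B: go to p, push ε → (p, aaa, YXZ)
  ε-move, top Y: go to p, push BY → (p, aaa, BYXZ)
  read a, top B: go to p, push ε → (p, aa, YXZ)
  ε-move, top Y: go to p, push BY → (p, aa, BYXZ)
  read a, top B: go to p, push ε → (p, a, YXZ)
  ε-move, top Y: go to p, push BY → (p, a, BYXZ)
  read a, top B: go to p, push ε → (p, ε, YXZ)
  ε-move, top Y: go to p, push BY → (p, ε, BYXZ)
All input consumed; M is in state p.

p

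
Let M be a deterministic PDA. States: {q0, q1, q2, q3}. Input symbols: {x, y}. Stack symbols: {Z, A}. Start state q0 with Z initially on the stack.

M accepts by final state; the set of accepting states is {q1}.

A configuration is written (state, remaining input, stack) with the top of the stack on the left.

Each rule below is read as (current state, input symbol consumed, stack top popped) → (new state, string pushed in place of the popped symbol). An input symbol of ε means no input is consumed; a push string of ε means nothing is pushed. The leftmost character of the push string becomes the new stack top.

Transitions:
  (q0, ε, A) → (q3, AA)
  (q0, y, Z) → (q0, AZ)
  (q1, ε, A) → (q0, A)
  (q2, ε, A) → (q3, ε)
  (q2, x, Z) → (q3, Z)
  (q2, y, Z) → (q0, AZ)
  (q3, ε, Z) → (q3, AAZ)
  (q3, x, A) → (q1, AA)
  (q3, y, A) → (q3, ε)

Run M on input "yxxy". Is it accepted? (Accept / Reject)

Reject

(q0, yxxy, Z)
  read y, top Z: go to q0, push AZ → (q0, xxy, AZ)
  ε-move, top A: go to q3, push AA → (q3, xxy, AAZ)
  read x, top A: go to q1, push AA → (q1, xy, AAAZ)
  ε-move, top A: go to q0, push A → (q0, xy, AAAZ)
  ε-move, top A: go to q3, push AA → (q3, xy, AAAAZ)
  read x, top A: go to q1, push AA → (q1, y, AAAAAZ)
  ε-move, top A: go to q0, push A → (q0, y, AAAAAZ)
  ε-move, top A: go to q3, push AA → (q3, y, AAAAAAZ)
  read y, top A: go to q3, push ε → (q3, ε, AAAAAZ)
All input consumed; state q3 ∉ F and no further ε-move applies.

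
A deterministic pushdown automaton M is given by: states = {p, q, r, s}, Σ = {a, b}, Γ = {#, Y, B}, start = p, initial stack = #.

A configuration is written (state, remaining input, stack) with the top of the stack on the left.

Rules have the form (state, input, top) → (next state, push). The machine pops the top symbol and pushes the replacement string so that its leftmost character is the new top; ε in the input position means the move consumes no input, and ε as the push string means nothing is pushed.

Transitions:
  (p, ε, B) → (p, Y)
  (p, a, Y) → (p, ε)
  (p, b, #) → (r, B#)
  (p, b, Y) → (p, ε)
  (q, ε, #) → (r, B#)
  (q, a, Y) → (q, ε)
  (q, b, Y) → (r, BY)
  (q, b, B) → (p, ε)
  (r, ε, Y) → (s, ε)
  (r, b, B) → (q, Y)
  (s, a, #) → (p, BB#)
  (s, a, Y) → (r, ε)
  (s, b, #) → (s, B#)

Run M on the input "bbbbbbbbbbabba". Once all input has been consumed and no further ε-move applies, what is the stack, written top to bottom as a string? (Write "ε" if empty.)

YYYY#

(p, bbbbbbbbbbabba, #)
  read b, top #: go to r, push B# → (r, bbbbbbbbbabba, B#)
  read b, top B: go to q, push Y → (q, bbbbbbbbabba, Y#)
  read b, top Y: go to r, push BY → (r, bbbbbbbabba, BY#)
  read b, top B: go to q, push Y → (q, bbbbbbabba, YY#)
  read b, top Y: go to r, push BY → (r, bbbbbabba, BYY#)
  read b, top B: go to q, push Y → (q, bbbbabba, YYY#)
  read b, top Y: go to r, push BY → (r, bbbabba, BYYY#)
  read b, top B: go to q, push Y → (q, bbabba, YYYY#)
  read b, top Y: go to r, push BY → (r, babba, BYYYY#)
  read b, top B: go to q, push Y → (q, abba, YYYYY#)
  read a, top Y: go to q, push ε → (q, bba, YYYY#)
  read b, top Y: go to r, push BY → (r, ba, BYYYY#)
  read b, top B: go to q, push Y → (q, a, YYYYY#)
  read a, top Y: go to q, push ε → (q, ε, YYYY#)
All input consumed in state q with stack YYYY#.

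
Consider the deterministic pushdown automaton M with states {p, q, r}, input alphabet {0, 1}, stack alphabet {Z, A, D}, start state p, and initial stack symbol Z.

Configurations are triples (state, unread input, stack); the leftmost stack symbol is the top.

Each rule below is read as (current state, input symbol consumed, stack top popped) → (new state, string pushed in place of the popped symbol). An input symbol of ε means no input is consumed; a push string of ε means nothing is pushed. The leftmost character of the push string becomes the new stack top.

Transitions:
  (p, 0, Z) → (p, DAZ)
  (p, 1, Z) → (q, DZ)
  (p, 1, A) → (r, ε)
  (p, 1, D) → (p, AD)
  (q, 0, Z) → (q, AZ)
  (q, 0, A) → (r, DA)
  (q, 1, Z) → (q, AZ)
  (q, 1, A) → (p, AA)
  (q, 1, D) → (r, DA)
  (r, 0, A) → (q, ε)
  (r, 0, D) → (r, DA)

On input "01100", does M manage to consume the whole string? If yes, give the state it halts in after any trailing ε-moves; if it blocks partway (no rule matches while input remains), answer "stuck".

r

(p, 01100, Z)
  read 0, top Z: go to p, push DAZ → (p, 1100, DAZ)
  read 1, top D: go to p, push AD → (p, 100, ADAZ)
  read 1, top A: go to r, push ε → (r, 00, DAZ)
  read 0, top D: go to r, push DA → (r, 0, DAAZ)
  read 0, top D: go to r, push DA → (r, ε, DAAAZ)
All input consumed; M is in state r.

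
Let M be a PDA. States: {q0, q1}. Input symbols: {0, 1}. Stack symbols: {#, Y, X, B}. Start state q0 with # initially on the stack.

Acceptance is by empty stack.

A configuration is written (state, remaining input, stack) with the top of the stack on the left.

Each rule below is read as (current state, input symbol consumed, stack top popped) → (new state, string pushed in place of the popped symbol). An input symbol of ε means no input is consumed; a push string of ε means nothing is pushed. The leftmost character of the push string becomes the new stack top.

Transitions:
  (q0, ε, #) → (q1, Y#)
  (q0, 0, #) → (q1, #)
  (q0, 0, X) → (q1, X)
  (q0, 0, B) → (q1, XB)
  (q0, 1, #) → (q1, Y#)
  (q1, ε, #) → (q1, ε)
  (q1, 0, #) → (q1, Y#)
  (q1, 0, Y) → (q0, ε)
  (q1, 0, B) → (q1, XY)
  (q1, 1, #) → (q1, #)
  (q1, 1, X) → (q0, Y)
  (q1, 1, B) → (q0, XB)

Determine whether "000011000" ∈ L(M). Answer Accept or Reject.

One accepting computation: (q0, 000011000, #) ⊢ (q1, 00011000, #) ⊢ (q1, 0011000, Y#) ⊢ (q0, 011000, #) ⊢ (q1, 11000, #) ⊢ (q1, 1000, #) ⊢ (q1, 000, #) ⊢ (q1, 00, Y#) ⊢ (q0, 0, #) ⊢ (q1, ε, #) ⊢ (q1, ε, ε)
All input consumed and the stack is empty.

Accept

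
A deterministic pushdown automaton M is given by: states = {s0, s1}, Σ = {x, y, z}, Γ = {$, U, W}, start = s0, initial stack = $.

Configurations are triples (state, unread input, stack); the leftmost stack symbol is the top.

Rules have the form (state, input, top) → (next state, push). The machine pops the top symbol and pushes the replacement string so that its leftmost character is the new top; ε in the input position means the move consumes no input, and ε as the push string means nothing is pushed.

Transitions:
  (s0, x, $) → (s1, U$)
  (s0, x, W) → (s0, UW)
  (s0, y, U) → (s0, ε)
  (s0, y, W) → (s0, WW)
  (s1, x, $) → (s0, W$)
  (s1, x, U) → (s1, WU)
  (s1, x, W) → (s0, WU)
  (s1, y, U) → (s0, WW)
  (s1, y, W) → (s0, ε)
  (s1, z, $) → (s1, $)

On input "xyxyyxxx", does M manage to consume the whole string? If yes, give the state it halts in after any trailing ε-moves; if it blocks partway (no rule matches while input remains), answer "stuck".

(s0, xyxyyxxx, $)
  read x, top $: go to s1, push U$ → (s1, yxyyxxx, U$)
  read y, top U: go to s0, push WW → (s0, xyyxxx, WW$)
  read x, top W: go to s0, push UW → (s0, yyxxx, UWW$)
  read y, top U: go to s0, push ε → (s0, yxxx, WW$)
  read y, top W: go to s0, push WW → (s0, xxx, WWW$)
  read x, top W: go to s0, push UW → (s0, xx, UWWW$)
No transition for (s0, x, top U); M blocks with input xx remaining.

stuck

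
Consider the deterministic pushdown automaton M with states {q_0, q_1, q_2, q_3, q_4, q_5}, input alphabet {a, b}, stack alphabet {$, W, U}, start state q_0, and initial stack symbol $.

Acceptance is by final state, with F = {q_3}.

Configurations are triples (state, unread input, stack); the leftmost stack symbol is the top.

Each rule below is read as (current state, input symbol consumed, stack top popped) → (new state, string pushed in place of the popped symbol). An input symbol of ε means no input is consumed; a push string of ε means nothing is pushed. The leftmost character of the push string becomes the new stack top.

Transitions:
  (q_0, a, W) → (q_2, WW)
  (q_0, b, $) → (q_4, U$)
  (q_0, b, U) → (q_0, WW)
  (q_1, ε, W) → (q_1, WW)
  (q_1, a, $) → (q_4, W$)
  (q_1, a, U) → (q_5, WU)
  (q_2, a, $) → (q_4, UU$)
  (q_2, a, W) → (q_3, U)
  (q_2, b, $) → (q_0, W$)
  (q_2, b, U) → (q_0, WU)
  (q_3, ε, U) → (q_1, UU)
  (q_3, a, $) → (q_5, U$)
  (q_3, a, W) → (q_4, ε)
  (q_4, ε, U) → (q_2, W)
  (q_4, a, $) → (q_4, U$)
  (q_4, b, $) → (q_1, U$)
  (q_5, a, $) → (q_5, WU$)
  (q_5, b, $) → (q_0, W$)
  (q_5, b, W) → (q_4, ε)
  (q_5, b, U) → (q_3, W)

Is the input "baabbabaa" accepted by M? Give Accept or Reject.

(q_0, baabbabaa, $)
  read b, top $: go to q_4, push U$ → (q_4, aabbabaa, U$)
  ε-move, top U: go to q_2, push W → (q_2, aabbabaa, W$)
  read a, top W: go to q_3, push U → (q_3, abbabaa, U$)
  ε-move, top U: go to q_1, push UU → (q_1, abbabaa, UU$)
  read a, top U: go to q_5, push WU → (q_5, bbabaa, WUU$)
  read b, top W: go to q_4, push ε → (q_4, babaa, UU$)
  ε-move, top U: go to q_2, push W → (q_2, babaa, WU$)
No transition applies at (q_2, babaa, WU$); input not fully consumed.

Reject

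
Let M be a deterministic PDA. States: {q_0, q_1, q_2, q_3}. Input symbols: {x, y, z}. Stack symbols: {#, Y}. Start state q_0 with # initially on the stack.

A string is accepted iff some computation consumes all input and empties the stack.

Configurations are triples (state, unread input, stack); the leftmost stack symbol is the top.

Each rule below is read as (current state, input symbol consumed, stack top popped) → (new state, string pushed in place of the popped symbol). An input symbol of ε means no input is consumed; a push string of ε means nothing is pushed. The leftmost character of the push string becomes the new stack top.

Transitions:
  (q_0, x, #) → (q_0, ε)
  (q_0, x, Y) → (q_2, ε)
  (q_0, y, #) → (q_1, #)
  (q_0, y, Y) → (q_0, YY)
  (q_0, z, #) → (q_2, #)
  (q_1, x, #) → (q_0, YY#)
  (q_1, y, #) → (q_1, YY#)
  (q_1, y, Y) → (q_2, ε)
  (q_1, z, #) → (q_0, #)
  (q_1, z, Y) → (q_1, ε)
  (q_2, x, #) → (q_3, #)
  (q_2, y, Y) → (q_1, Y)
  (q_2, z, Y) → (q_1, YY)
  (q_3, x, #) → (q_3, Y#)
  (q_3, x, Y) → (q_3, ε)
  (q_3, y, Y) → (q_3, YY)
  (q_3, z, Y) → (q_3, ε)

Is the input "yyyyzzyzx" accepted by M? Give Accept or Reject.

Accept

(q_0, yyyyzzyzx, #) ⊢ (q_1, yyyzzyzx, #) ⊢ (q_1, yyzzyzx, YY#) ⊢ (q_2, yzzyzx, Y#) ⊢ (q_1, zzyzx, Y#) ⊢ (q_1, zyzx, #) ⊢ (q_0, yzx, #) ⊢ (q_1, zx, #) ⊢ (q_0, x, #) ⊢ (q_0, ε, ε)
All input consumed and the stack is empty.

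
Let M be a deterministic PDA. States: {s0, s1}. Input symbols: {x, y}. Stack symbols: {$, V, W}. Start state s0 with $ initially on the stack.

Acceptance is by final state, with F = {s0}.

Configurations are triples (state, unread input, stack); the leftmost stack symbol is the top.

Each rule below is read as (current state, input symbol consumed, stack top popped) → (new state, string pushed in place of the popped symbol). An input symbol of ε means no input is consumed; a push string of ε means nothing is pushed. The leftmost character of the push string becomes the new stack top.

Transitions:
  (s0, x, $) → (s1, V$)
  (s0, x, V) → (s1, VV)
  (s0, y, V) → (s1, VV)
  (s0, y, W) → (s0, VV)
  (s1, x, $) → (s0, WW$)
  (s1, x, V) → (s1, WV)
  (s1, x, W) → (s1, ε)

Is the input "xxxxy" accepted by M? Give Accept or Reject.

Reject

(s0, xxxxy, $)
  read x, top $: go to s1, push V$ → (s1, xxxy, V$)
  read x, top V: go to s1, push WV → (s1, xxy, WV$)
  read x, top W: go to s1, push ε → (s1, xy, V$)
  read x, top V: go to s1, push WV → (s1, y, WV$)
No transition applies at (s1, y, WV$); input not fully consumed.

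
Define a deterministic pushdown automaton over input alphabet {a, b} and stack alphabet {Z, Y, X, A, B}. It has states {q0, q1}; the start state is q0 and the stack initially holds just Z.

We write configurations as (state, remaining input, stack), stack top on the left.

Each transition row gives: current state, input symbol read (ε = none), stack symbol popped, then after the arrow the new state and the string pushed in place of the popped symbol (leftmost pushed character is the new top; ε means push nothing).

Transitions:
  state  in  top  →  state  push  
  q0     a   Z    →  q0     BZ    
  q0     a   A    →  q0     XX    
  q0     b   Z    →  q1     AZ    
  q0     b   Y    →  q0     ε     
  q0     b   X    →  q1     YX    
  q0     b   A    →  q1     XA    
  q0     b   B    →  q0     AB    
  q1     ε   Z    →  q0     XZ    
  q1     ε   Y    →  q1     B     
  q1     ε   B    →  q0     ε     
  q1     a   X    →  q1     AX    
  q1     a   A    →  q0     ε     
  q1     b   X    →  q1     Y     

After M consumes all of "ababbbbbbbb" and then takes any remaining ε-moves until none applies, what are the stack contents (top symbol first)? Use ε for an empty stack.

(q0, ababbbbbbbb, Z)
  read a, top Z: go to q0, push BZ → (q0, babbbbbbbb, BZ)
  read b, top B: go to q0, push AB → (q0, abbbbbbbb, ABZ)
  read a, top A: go to q0, push XX → (q0, bbbbbbbb, XXBZ)
  read b, top X: go to q1, push YX → (q1, bbbbbbb, YXXBZ)
  ε-move, top Y: go to q1, push B → (q1, bbbbbbb, BXXBZ)
  ε-move, top B: go to q0, push ε → (q0, bbbbbbb, XXBZ)
  read b, top X: go to q1, push YX → (q1, bbbbbb, YXXBZ)
  ε-move, top Y: go to q1, push B → (q1, bbbbbb, BXXBZ)
  ε-move, top B: go to q0, push ε → (q0, bbbbbb, XXBZ)
  read b, top X: go to q1, push YX → (q1, bbbbb, YXXBZ)
  ε-move, top Y: go to q1, push B → (q1, bbbbb, BXXBZ)
  ε-move, top B: go to q0, push ε → (q0, bbbbb, XXBZ)
  read b, top X: go to q1, push YX → (q1, bbbb, YXXBZ)
  ε-move, top Y: go to q1, push B → (q1, bbbb, BXXBZ)
  ε-move, top B: go to q0, push ε → (q0, bbbb, XXBZ)
  read b, top X: go to q1, push YX → (q1, bbb, YXXBZ)
  ε-move, top Y: go to q1, push B → (q1, bbb, BXXBZ)
  ε-move, top B: go to q0, push ε → (q0, bbb, XXBZ)
  read b, top X: go to q1, push YX → (q1, bb, YXXBZ)
  ε-move, top Y: go to q1, push B → (q1, bb, BXXBZ)
  ε-move, top B: go to q0, push ε → (q0, bb, XXBZ)
  read b, top X: go to q1, push YX → (q1, b, YXXBZ)
  ε-move, top Y: go to q1, push B → (q1, b, BXXBZ)
  ε-move, top B: go to q0, push ε → (q0, b, XXBZ)
  read b, top X: go to q1, push YX → (q1, ε, YXXBZ)
  ε-move, top Y: go to q1, push B → (q1, ε, BXXBZ)
  ε-move, top B: go to q0, push ε → (q0, ε, XXBZ)
All input consumed in state q0 with stack XXBZ.

XXBZ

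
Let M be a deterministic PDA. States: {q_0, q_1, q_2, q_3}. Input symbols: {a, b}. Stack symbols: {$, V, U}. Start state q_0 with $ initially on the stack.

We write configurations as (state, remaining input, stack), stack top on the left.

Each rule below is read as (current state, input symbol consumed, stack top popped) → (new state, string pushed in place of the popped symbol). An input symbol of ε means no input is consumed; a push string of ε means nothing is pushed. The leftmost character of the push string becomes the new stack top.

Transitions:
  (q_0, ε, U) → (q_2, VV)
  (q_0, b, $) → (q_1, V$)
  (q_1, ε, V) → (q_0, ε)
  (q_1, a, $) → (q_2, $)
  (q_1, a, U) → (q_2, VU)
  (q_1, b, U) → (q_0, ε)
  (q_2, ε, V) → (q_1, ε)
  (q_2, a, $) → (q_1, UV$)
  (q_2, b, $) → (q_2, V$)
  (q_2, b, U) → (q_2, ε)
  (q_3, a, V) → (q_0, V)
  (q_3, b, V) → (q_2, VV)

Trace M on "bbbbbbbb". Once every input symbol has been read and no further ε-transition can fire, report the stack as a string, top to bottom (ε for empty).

$

(q_0, bbbbbbbb, $)
  read b, top $: go to q_1, push V$ → (q_1, bbbbbbb, V$)
  ε-move, top V: go to q_0, push ε → (q_0, bbbbbbb, $)
  read b, top $: go to q_1, push V$ → (q_1, bbbbbb, V$)
  ε-move, top V: go to q_0, push ε → (q_0, bbbbbb, $)
  read b, top $: go to q_1, push V$ → (q_1, bbbbb, V$)
  ε-move, top V: go to q_0, push ε → (q_0, bbbbb, $)
  read b, top $: go to q_1, push V$ → (q_1, bbbb, V$)
  ε-move, top V: go to q_0, push ε → (q_0, bbbb, $)
  read b, top $: go to q_1, push V$ → (q_1, bbb, V$)
  ε-move, top V: go to q_0, push ε → (q_0, bbb, $)
  read b, top $: go to q_1, push V$ → (q_1, bb, V$)
  ε-move, top V: go to q_0, push ε → (q_0, bb, $)
  read b, top $: go to q_1, push V$ → (q_1, b, V$)
  ε-move, top V: go to q_0, push ε → (q_0, b, $)
  read b, top $: go to q_1, push V$ → (q_1, ε, V$)
  ε-move, top V: go to q_0, push ε → (q_0, ε, $)
All input consumed in state q_0 with stack $.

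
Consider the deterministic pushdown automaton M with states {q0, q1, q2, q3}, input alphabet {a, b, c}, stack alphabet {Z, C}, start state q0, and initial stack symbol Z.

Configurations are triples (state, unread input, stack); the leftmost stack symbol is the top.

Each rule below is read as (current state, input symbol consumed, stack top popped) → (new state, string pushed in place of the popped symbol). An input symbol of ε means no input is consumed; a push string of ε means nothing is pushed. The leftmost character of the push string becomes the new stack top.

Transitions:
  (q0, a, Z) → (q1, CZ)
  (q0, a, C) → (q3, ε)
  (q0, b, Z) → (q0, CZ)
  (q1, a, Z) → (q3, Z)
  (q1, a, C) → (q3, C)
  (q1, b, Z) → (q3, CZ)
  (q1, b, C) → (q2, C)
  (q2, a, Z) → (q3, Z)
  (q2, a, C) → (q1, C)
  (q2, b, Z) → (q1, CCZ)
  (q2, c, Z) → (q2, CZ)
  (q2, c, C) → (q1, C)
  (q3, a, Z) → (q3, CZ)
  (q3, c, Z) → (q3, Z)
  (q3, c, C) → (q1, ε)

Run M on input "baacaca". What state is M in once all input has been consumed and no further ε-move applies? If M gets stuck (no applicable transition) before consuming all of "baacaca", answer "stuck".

(q0, baacaca, Z) ⊢ (q0, aacaca, CZ) ⊢ (q3, acaca, Z) ⊢ (q3, caca, CZ) ⊢ (q1, aca, Z) ⊢ (q3, ca, Z) ⊢ (q3, a, Z) ⊢ (q3, ε, CZ)
All input consumed; M is in state q3.

q3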